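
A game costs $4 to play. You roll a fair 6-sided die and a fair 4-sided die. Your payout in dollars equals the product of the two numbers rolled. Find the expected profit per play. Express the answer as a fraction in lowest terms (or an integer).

19/4 dollars

Distribution of the product of the two numbers rolled: 1 w.p. 1/24, 2 w.p. 1/12, 3 w.p. 1/12, 4 w.p. 1/8, 5 w.p. 1/24, 6 w.p. 1/8, …
E[payout] = (1/24)·1 + (1/12)·2 + (1/12)·3 + (1/8)·4 + (1/24)·5 + (1/8)·6 + (1/12)·8 + (1/24)·9 + (1/24)·10 + (1/8)·12 + (1/24)·15 + (1/24)·16 + (1/24)·18 + (1/24)·20 + (1/24)·24 = 35/4
Expected profit = 35/4 − 4 = 19/4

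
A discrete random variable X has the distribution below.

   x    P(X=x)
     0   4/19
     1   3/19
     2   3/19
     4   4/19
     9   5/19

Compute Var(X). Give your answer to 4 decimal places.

11.9003

E[X] = (4/19)·0 + (3/19)·1 + (3/19)·2 + (4/19)·4 + (5/19)·9 = 70/19
E[X²] = (4/19)·0 + (3/19)·1 + (3/19)·4 + (4/19)·16 + (5/19)·81 = 484/19
Var(X) = 484/19 − (70/19)² = 4296/361 ≈ 11.9003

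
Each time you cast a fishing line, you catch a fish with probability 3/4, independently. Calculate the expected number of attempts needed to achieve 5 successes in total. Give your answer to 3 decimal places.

By linearity (sum of 5 independent geometric waits), E[trials] = 5/p = 5/(3/4) = 20/3.
≈ 6.667

6.667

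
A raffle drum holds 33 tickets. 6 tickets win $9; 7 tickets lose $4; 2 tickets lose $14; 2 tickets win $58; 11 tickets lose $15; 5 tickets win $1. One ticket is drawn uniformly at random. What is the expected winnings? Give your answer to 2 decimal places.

-$1.39

E[payout] = (6/33)·9 + (7/33)·(-4) + (2/33)·(-14) + (2/33)·58 + (11/33)·(-15) + (5/33)·1 = -46/33
≈ -$1.39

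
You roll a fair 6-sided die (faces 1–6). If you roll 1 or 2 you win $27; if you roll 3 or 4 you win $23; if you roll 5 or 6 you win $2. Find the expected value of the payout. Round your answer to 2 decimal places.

E[payout] = (1/3)·2 + (1/3)·23 + (1/3)·27 = 52/3
≈ $17.33

$17.33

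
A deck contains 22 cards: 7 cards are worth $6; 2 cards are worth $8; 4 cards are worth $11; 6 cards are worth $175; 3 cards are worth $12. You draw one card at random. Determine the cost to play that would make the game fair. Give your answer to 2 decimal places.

$54.00

E[payout] = (7/22)·6 + (2/22)·8 + (4/22)·11 + (6/22)·175 + (3/22)·12 = 54
Fair fee = E[payout] = 54 ≈ $54.00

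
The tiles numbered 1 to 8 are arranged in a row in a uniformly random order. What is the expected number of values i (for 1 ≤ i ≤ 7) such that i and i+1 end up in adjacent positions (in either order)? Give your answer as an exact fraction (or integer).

For each i ∈ {1,…,7}, let Xᵢ = 1 if i and i+1 are adjacent. P(Xᵢ=1) = 2·(8−1)!/8! = 2/8.
By linearity, E[ΣXᵢ] = (7)·(2/8) = 7/4.

7/4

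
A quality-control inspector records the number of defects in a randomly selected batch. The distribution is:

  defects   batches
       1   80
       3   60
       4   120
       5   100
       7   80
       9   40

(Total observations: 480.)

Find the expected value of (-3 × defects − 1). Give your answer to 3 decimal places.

-14.500

Total = 480, so P(defects=1) = 80/480, etc.
E[-3x-1] = (1/6)·(-4) + (1/8)·(-10) + (1/4)·(-13) + (5/24)·(-16) + (1/6)·(-22) + (1/12)·(-28)
     = -29/2 ≈ -14.500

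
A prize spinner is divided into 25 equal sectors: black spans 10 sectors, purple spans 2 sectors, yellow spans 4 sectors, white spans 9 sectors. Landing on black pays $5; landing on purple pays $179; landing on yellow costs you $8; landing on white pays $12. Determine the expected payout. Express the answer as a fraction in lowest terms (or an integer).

484/25 dollars

E[payout] = (10/25)·5 + (2/25)·179 + (4/25)·(-8) + (9/25)·12 = 484/25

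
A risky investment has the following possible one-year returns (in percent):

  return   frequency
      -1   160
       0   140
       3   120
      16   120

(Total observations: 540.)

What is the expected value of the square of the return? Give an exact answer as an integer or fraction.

Total = 540, so P(return=-1) = 160/540, etc.
E[X²] = (8/27)·1 + (7/27)·0 + (2/9)·9 + (2/9)·256
     = 1598/27

1598/27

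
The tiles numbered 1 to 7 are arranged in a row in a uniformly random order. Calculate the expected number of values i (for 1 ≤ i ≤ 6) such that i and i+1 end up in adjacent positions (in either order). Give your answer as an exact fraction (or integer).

For each i ∈ {1,…,6}, let Xᵢ = 1 if i and i+1 are adjacent. P(Xᵢ=1) = 2·(7−1)!/7! = 2/7.
By linearity, E[ΣXᵢ] = (6)·(2/7) = 12/7.

12/7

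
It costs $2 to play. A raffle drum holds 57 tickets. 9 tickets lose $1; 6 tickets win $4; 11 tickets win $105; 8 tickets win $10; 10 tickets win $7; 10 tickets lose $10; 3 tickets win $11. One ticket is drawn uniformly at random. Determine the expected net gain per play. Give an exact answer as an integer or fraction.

1139/57 dollars

E[payout] = (9/57)·(-1) + (6/57)·4 + (11/57)·105 + (8/57)·10 + (10/57)·7 + (10/57)·(-10) + (3/57)·11 = 1253/57
Expected profit = 1253/57 − 2 = 1139/57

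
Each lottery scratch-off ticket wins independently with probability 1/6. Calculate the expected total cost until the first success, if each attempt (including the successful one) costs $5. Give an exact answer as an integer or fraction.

E[#attempts] = 1/p = 6; E[cost] = 5·6 = 30.

$30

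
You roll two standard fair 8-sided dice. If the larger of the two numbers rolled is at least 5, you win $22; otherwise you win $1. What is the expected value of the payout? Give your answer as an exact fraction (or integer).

67/4 dollars

E[payout] = (1/4)·1 + (3/4)·22 = 67/4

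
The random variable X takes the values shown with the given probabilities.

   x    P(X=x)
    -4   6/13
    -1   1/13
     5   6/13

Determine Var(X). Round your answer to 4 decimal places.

E[X] = (6/13)·(-4) + (1/13)·(-1) + (6/13)·5 = 5/13
E[X²] = (6/13)·16 + (1/13)·1 + (6/13)·25 = 19
Var(X) = 19 − (5/13)² = 3186/169 ≈ 18.8521

18.8521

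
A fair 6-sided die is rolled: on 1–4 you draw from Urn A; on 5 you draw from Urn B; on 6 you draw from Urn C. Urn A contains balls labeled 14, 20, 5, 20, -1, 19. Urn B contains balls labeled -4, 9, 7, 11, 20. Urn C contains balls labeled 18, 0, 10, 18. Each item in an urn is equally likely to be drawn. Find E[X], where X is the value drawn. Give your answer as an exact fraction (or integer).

2143/180

E[X | Urn A] = (14 + 20 + 5 + 20 − 1 + 19)/6 = 77/6
E[X | Urn B] = (-4 + 9 + 7 + 11 + 20)/5 = 43/5
E[X | Urn C] = (18 + 0 + 10 + 18)/4 = 23/2
E[X] = (2/3)·77/6 + (1/6)·43/5 + (1/6)·23/2 = 2143/180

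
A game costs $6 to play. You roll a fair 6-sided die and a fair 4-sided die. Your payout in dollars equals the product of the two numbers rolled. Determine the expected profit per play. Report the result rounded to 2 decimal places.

Distribution of the product of the two numbers rolled: 1 w.p. 1/24, 2 w.p. 1/12, 3 w.p. 1/12, 4 w.p. 1/8, 5 w.p. 1/24, 6 w.p. 1/8, …
E[payout] = (1/24)·1 + (1/12)·2 + (1/12)·3 + (1/8)·4 + (1/24)·5 + (1/8)·6 + (1/12)·8 + (1/24)·9 + (1/24)·10 + (1/8)·12 + (1/24)·15 + (1/24)·16 + (1/24)·18 + (1/24)·20 + (1/24)·24 = 35/4
Expected profit = 35/4 − 6 = 11/4 ≈ $2.75

$2.75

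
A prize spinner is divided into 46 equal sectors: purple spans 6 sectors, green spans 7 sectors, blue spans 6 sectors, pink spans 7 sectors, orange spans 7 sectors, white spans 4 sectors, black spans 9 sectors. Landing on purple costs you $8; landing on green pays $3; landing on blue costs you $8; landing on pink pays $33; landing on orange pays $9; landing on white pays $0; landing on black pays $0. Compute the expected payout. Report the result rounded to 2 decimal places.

$4.76

E[payout] = (6/46)·(-8) + (7/46)·3 + (6/46)·(-8) + (7/46)·33 + (7/46)·9 + (4/46)·0 + (9/46)·0 = 219/46
≈ $4.76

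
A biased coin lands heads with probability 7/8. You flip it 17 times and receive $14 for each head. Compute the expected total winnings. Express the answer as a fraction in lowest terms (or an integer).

833/4 dollars

E[#heads] = 17·7/8 = 119/8 (linearity over flips).
E[winnings] = 14·119/8 = 833/4.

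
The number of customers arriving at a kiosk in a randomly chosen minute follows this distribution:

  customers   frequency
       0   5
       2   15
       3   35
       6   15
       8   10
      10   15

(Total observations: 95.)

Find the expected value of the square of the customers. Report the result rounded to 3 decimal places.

32.158

Total = 95, so P(customers=0) = 5/95, etc.
E[X²] = (1/19)·0 + (3/19)·4 + (7/19)·9 + (3/19)·36 + (2/19)·64 + (3/19)·100
     = 611/19 ≈ 32.158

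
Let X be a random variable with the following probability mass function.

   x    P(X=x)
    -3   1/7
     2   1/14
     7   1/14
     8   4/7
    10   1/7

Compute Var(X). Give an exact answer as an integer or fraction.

E[X] = (1/7)·(-3) + (1/14)·2 + (1/14)·7 + (4/7)·8 + (1/7)·10 = 87/14
E[X²] = (1/7)·9 + (1/14)·4 + (1/14)·49 + (4/7)·64 + (1/7)·100 = 783/14
Var(X) = 783/14 − (87/14)² = 3393/196

3393/196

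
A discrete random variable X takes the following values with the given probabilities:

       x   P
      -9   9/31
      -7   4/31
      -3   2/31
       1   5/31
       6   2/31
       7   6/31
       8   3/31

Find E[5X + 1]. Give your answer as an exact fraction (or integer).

E[5x+1] = (9/31)·(-44) + (4/31)·(-34) + (2/31)·(-14) + (5/31)·6 + (2/31)·31 + (6/31)·36 + (3/31)·41
     = -129/31

-129/31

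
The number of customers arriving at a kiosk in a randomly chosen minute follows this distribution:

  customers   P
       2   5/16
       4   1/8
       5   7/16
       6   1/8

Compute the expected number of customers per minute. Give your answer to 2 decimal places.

E[X] = (5/16)·2 + (1/8)·4 + (7/16)·5 + (1/8)·6
     = 65/16 ≈ 4.06

4.06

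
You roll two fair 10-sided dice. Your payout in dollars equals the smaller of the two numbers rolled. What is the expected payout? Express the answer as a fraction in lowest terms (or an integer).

Distribution of the smaller of the two numbers rolled: 1 w.p. 19/100, 2 w.p. 17/100, 3 w.p. 3/20, 4 w.p. 13/100, 5 w.p. 11/100, 6 w.p. 9/100, …
E[payout] = (19/100)·1 + (17/100)·2 + (3/20)·3 + (13/100)·4 + (11/100)·5 + (9/100)·6 + (7/100)·7 + (1/20)·8 + (3/100)·9 + (1/100)·10 = 77/20

77/20 dollars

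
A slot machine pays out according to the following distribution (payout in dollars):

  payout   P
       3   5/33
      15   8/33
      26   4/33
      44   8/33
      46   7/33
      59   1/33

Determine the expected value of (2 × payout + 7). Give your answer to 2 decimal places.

E[2x+7] = (5/33)·13 + (8/33)·37 + (4/33)·59 + (8/33)·95 + (7/33)·99 + (1/33)·125
     = 725/11 ≈ 65.91

65.91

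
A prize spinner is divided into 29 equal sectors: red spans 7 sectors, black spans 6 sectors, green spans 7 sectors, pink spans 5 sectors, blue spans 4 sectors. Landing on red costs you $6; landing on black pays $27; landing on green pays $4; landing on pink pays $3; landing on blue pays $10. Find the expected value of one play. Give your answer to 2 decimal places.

$7.00

E[payout] = (7/29)·(-6) + (6/29)·27 + (7/29)·4 + (5/29)·3 + (4/29)·10 = 7
≈ $7.00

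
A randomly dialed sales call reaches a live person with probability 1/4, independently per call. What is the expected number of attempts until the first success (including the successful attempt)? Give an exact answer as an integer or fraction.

For a geometric distribution, E[trials] = 1/p = 1/(1/4) = 4.

4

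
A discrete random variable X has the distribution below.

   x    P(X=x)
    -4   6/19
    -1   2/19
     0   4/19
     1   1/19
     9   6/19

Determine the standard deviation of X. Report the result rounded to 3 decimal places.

5.335

E[X] = 29/19, E[X²] = 585/19
Var(X) = E[X²] − (E[X])² = 585/19 − 841/361 = 10274/361
SD(X) = √(10274/361) ≈ 5.335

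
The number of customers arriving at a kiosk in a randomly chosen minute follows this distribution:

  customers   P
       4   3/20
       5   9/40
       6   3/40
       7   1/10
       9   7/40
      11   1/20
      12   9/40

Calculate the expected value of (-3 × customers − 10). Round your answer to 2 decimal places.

E[-3x-10] = (3/20)·(-22) + (9/40)·(-25) + (3/40)·(-28) + (1/10)·(-31) + (7/40)·(-37) + (1/20)·(-43) + (9/40)·(-46)
     = -331/10 ≈ -33.10

-33.10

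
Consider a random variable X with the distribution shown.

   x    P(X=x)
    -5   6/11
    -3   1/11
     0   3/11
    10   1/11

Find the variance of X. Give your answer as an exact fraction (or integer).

E[X] = (6/11)·(-5) + (1/11)·(-3) + (3/11)·0 + (1/11)·10 = -23/11
E[X²] = (6/11)·25 + (1/11)·9 + (3/11)·0 + (1/11)·100 = 259/11
Var(X) = 259/11 − (-23/11)² = 2320/121

2320/121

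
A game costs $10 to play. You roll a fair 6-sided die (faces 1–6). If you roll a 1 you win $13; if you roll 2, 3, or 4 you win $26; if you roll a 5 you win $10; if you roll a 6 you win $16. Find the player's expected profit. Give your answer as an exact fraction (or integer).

19/2 dollars

E[payout] = (1/6)·10 + (1/6)·13 + (1/6)·16 + (1/2)·26 = 39/2
Expected profit = 39/2 − 10 = 19/2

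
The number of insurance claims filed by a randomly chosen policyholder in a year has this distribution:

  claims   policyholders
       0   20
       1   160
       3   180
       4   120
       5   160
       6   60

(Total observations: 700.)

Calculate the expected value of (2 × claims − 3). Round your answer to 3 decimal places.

3.686

Total = 700, so P(claims=0) = 20/700, etc.
E[2x-3] = (1/35)·(-3) + (8/35)·(-1) + (9/35)·3 + (6/35)·5 + (8/35)·7 + (3/35)·9
     = 129/35 ≈ 3.686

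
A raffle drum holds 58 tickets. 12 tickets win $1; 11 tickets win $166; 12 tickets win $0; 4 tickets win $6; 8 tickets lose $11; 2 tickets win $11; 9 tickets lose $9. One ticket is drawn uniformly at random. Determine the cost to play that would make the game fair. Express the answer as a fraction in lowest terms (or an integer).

1715/58 dollars

E[payout] = (12/58)·1 + (11/58)·166 + (12/58)·0 + (4/58)·6 + (8/58)·(-11) + (2/58)·11 + (9/58)·(-9) = 1715/58
Fair fee = E[payout] = 1715/58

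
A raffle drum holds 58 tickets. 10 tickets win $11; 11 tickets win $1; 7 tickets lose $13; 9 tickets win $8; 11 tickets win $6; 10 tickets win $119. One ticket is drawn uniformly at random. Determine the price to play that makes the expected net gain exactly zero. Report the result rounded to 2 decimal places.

$23.41

E[payout] = (10/58)·11 + (11/58)·1 + (7/58)·(-13) + (9/58)·8 + (11/58)·6 + (10/58)·119 = 679/29
Fair fee = E[payout] = 679/29 ≈ $23.41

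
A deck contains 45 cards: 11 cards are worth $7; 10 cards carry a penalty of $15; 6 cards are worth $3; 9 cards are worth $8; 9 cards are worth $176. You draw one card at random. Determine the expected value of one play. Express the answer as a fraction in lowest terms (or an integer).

E[payout] = (11/45)·7 + (10/45)·(-15) + (6/45)·3 + (9/45)·8 + (9/45)·176 = 1601/45

1601/45 dollars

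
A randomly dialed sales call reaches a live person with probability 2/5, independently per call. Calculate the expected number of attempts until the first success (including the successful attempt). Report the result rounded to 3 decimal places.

For a geometric distribution, E[trials] = 1/p = 1/(2/5) = 5/2.
≈ 2.500

2.500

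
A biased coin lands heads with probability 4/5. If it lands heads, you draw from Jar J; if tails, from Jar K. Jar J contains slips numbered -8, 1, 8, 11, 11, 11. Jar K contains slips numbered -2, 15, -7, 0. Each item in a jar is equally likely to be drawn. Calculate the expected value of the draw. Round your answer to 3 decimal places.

4.833

E[X | Jar J] = (-8 + 1 + 8 + 11 + 11 + 11)/6 = 17/3
E[X | Jar K] = (-2 + 15 − 7 + 0)/4 = 3/2
E[X] = (4/5)·17/3 + (1/5)·3/2 = 29/6 ≈ 4.833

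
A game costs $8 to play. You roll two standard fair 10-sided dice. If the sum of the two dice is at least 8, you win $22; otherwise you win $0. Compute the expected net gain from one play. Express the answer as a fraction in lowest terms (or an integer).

E[payout] = (21/100)·0 + (79/100)·22 = 869/50
Expected profit = 869/50 − 8 = 469/50

469/50 dollars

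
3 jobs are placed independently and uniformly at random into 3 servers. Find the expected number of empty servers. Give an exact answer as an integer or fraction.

8/9

Let Xⱼ=1 if server j is empty. P(Xⱼ=1) = ((3-1)/3)^3 = 8/27.
By linearity, E[#empty] = 3·8/27 = 8/9.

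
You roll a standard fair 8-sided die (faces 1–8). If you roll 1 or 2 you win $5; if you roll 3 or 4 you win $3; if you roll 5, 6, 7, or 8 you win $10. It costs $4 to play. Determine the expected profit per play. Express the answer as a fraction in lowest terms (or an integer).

$3

E[payout] = (1/4)·3 + (1/4)·5 + (1/2)·10 = 7
Expected profit = 7 − 4 = 3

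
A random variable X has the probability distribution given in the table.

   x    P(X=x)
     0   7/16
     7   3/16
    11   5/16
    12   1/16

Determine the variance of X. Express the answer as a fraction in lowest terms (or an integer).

E[X] = (7/16)·0 + (3/16)·7 + (5/16)·11 + (1/16)·12 = 11/2
E[X²] = (7/16)·0 + (3/16)·49 + (5/16)·121 + (1/16)·144 = 56
Var(X) = 56 − (11/2)² = 103/4

103/4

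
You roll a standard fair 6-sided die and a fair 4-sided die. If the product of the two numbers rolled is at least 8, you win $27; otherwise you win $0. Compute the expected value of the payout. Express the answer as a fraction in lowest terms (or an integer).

27/2 dollars

E[payout] = (1/2)·0 + (1/2)·27 = 27/2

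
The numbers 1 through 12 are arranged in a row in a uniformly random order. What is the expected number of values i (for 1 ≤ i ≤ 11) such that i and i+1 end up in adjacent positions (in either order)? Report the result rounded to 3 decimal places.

1.833

For each i ∈ {1,…,11}, let Xᵢ = 1 if i and i+1 are adjacent. P(Xᵢ=1) = 2·(12−1)!/12! = 2/12.
By linearity, E[ΣXᵢ] = (11)·(2/12) = 11/6.
≈ 1.833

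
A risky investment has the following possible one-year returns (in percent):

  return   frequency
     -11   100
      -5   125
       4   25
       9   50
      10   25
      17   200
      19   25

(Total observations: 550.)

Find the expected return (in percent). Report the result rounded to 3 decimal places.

5.364

Total = 550, so P(return=-11) = 100/550, etc.
E[X] = (2/11)·(-11) + (5/22)·(-5) + (1/22)·4 + (1/11)·9 + (1/22)·10 + (4/11)·17 + (1/22)·19
     = 59/11 ≈ 5.364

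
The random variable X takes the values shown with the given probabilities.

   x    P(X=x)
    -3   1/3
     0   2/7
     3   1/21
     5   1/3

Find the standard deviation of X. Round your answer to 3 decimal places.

E[X] = 17/21, E[X²] = 247/21
Var(X) = E[X²] − (E[X])² = 247/21 − 289/441 = 4898/441
SD(X) = √(4898/441) ≈ 3.333

3.333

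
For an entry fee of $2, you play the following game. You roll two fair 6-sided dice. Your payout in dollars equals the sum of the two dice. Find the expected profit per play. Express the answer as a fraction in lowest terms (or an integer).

$5

Distribution of the sum of the two dice: 2 w.p. 1/36, 3 w.p. 1/18, 4 w.p. 1/12, 5 w.p. 1/9, 6 w.p. 5/36, 7 w.p. 1/6, …
E[payout] = (1/36)·2 + (1/18)·3 + (1/12)·4 + (1/9)·5 + (5/36)·6 + (1/6)·7 + (5/36)·8 + (1/9)·9 + (1/12)·10 + (1/18)·11 + (1/36)·12 = 7
Expected profit = 7 − 2 = 5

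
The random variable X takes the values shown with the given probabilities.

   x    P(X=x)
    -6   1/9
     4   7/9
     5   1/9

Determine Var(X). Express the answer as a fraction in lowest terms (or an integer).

92/9

E[X] = (1/9)·(-6) + (7/9)·4 + (1/9)·5 = 3
E[X²] = (1/9)·36 + (7/9)·16 + (1/9)·25 = 173/9
Var(X) = 173/9 − (3)² = 92/9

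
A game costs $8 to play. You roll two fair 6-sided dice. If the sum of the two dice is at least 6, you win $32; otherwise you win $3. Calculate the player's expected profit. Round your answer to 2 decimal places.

$15.94

E[payout] = (5/18)·3 + (13/18)·32 = 431/18
Expected profit = 431/18 − 8 = 287/18 ≈ $15.94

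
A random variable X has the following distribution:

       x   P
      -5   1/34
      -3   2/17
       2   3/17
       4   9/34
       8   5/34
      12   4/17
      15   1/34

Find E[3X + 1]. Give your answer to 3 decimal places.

17.059

E[3x+1] = (1/34)·(-14) + (2/17)·(-8) + (3/17)·7 + (9/34)·13 + (5/34)·25 + (4/17)·37 + (1/34)·46
     = 290/17 ≈ 17.059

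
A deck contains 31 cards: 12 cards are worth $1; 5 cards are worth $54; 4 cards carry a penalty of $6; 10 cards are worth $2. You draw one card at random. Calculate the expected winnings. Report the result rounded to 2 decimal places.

$8.97

E[payout] = (12/31)·1 + (5/31)·54 + (4/31)·(-6) + (10/31)·2 = 278/31
≈ $8.97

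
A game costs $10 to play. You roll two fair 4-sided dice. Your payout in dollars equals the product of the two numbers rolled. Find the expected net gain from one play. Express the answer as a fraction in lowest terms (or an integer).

-15/4 dollars

Distribution of the product of the two numbers rolled: 1 w.p. 1/16, 2 w.p. 1/8, 3 w.p. 1/8, 4 w.p. 3/16, 6 w.p. 1/8, 8 w.p. 1/8, …
E[payout] = (1/16)·1 + (1/8)·2 + (1/8)·3 + (3/16)·4 + (1/8)·6 + (1/8)·8 + (1/16)·9 + (1/8)·12 + (1/16)·16 = 25/4
Expected profit = 25/4 − 10 = -15/4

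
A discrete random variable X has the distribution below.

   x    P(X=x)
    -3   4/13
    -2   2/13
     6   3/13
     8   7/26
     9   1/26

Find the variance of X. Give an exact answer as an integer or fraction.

E[X] = (4/13)·(-3) + (2/13)·(-2) + (3/13)·6 + (7/26)·8 + (1/26)·9 = 69/26
E[X²] = (4/13)·9 + (2/13)·4 + (3/13)·36 + (7/26)·64 + (1/26)·81 = 833/26
Var(X) = 833/26 − (69/26)² = 16897/676

16897/676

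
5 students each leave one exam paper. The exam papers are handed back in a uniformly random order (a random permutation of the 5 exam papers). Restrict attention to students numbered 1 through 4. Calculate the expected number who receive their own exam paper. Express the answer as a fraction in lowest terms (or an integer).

Let Xᵢ = 1 if person i gets their own exam paper. For each i, P(Xᵢ=1) = 1/5.
By linearity of expectation, E[X₁+…+X_4] = 4·(1/5) = 4/5.

4/5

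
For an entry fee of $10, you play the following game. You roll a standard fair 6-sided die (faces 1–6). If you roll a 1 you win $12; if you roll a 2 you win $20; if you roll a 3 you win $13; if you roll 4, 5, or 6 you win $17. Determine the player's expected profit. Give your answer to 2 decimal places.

E[payout] = (1/6)·12 + (1/6)·13 + (1/2)·17 + (1/6)·20 = 16
Expected profit = 16 − 10 = 6 ≈ $6.00

$6.00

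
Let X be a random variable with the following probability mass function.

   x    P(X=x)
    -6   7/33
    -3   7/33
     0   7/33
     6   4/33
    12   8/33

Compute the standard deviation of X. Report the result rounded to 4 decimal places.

E[X] = 19/11, E[X²] = 537/11
Var(X) = E[X²] − (E[X])² = 537/11 − 361/121 = 5546/121
SD(X) = √(5546/121) ≈ 6.7701

6.7701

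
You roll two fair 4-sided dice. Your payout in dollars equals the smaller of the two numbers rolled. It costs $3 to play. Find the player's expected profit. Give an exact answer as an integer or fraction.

-9/8 dollars

Distribution of the smaller of the two numbers rolled: 1 w.p. 7/16, 2 w.p. 5/16, 3 w.p. 3/16, 4 w.p. 1/16
E[payout] = (7/16)·1 + (5/16)·2 + (3/16)·3 + (1/16)·4 = 15/8
Expected profit = 15/8 − 3 = -9/8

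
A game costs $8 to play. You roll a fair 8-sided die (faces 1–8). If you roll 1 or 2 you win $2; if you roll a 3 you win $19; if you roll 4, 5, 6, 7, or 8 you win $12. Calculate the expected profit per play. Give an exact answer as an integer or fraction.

19/8 dollars

E[payout] = (1/4)·2 + (5/8)·12 + (1/8)·19 = 83/8
Expected profit = 83/8 − 8 = 19/8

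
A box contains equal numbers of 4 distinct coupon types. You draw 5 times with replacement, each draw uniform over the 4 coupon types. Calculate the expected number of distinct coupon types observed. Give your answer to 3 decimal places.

Let Xⱼ=1 if type j appears at least once. P(Xⱼ=1) = 1 − ((4−1)/4)^5 = 781/1024.
E[#distinct] = 4·781/1024 = 781/256.
≈ 3.051

3.051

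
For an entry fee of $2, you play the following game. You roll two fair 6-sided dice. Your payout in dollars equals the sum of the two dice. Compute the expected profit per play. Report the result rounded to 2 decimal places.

Distribution of the sum of the two dice: 2 w.p. 1/36, 3 w.p. 1/18, 4 w.p. 1/12, 5 w.p. 1/9, 6 w.p. 5/36, 7 w.p. 1/6, …
E[payout] = (1/36)·2 + (1/18)·3 + (1/12)·4 + (1/9)·5 + (5/36)·6 + (1/6)·7 + (5/36)·8 + (1/9)·9 + (1/12)·10 + (1/18)·11 + (1/36)·12 = 7
Expected profit = 7 − 2 = 5 ≈ $5.00

$5.00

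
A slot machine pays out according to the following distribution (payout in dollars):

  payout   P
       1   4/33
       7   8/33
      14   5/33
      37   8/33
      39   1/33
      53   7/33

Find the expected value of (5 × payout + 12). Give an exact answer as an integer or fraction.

E[5x+12] = (4/33)·17 + (8/33)·47 + (5/33)·82 + (8/33)·197 + (1/33)·207 + (7/33)·277
     = 416/3

416/3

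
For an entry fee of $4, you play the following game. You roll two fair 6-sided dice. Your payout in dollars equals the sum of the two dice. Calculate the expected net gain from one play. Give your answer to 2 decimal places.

$3.00

Distribution of the sum of the two dice: 2 w.p. 1/36, 3 w.p. 1/18, 4 w.p. 1/12, 5 w.p. 1/9, 6 w.p. 5/36, 7 w.p. 1/6, …
E[payout] = (1/36)·2 + (1/18)·3 + (1/12)·4 + (1/9)·5 + (5/36)·6 + (1/6)·7 + (5/36)·8 + (1/9)·9 + (1/12)·10 + (1/18)·11 + (1/36)·12 = 7
Expected profit = 7 − 4 = 3 ≈ $3.00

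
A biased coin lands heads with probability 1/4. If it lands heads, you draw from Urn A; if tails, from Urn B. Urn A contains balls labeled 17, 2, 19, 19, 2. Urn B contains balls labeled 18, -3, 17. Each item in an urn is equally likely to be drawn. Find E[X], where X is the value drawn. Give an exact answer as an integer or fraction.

E[X | Urn A] = (17 + 2 + 19 + 19 + 2)/5 = 59/5
E[X | Urn B] = (18 − 3 + 17)/3 = 32/3
E[X] = (1/4)·59/5 + (3/4)·32/3 = 219/20

219/20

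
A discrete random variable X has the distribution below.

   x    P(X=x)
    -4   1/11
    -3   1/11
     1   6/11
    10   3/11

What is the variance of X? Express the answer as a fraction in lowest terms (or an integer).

2800/121

E[X] = (1/11)·(-4) + (1/11)·(-3) + (6/11)·1 + (3/11)·10 = 29/11
E[X²] = (1/11)·16 + (1/11)·9 + (6/11)·1 + (3/11)·100 = 331/11
Var(X) = 331/11 − (29/11)² = 2800/121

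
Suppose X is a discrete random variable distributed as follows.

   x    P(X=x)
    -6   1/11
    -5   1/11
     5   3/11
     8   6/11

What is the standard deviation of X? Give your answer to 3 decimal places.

4.993

E[X] = 52/11, E[X²] = 520/11
Var(X) = E[X²] − (E[X])² = 520/11 − 2704/121 = 3016/121
SD(X) = √(3016/121) ≈ 4.993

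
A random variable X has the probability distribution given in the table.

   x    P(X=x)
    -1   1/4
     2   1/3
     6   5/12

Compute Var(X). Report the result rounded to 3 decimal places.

E[X] = (1/4)·(-1) + (1/3)·2 + (5/12)·6 = 35/12
E[X²] = (1/4)·1 + (1/3)·4 + (5/12)·36 = 199/12
Var(X) = 199/12 − (35/12)² = 1163/144 ≈ 8.076

8.076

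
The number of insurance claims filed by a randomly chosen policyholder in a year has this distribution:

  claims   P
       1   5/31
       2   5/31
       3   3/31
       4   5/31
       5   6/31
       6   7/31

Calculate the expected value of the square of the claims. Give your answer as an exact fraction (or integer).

534/31

E[X²] = (5/31)·1 + (5/31)·4 + (3/31)·9 + (5/31)·16 + (6/31)·25 + (7/31)·36
     = 534/31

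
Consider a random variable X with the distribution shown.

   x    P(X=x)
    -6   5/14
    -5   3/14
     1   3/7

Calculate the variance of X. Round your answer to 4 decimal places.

E[X] = (5/14)·(-6) + (3/14)·(-5) + (3/7)·1 = -39/14
E[X²] = (5/14)·36 + (3/14)·25 + (3/7)·1 = 261/14
Var(X) = 261/14 − (-39/14)² = 2133/196 ≈ 10.8827

10.8827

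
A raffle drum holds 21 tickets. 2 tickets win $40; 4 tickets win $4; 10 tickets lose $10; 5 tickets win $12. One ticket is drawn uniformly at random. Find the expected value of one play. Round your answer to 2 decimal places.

$2.67

E[payout] = (2/21)·40 + (4/21)·4 + (10/21)·(-10) + (5/21)·12 = 8/3
≈ $2.67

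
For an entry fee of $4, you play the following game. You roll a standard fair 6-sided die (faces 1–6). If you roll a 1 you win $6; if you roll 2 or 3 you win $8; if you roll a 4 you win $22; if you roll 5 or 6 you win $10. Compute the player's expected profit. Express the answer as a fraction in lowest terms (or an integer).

20/3 dollars

E[payout] = (1/6)·6 + (1/3)·8 + (1/3)·10 + (1/6)·22 = 32/3
Expected profit = 32/3 − 4 = 20/3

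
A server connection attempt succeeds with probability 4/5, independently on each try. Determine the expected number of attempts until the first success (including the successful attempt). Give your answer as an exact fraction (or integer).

5/4

For a geometric distribution, E[trials] = 1/p = 1/(4/5) = 5/4.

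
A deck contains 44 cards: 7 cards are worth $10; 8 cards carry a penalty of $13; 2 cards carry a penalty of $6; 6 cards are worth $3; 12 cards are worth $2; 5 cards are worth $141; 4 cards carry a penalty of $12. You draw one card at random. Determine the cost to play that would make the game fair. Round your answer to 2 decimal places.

E[payout] = (7/44)·10 + (8/44)·(-13) + (2/44)·(-6) + (6/44)·3 + (12/44)·2 + (5/44)·141 + (4/44)·(-12) = 653/44
Fair fee = E[payout] = 653/44 ≈ $14.84

$14.84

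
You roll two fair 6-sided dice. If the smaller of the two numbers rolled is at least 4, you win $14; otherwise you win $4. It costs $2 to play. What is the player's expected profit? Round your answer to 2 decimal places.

$4.50

E[payout] = (3/4)·4 + (1/4)·14 = 13/2
Expected profit = 13/2 − 2 = 9/2 ≈ $4.50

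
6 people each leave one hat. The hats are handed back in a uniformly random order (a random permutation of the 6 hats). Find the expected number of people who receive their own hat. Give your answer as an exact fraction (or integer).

Let Xᵢ = 1 if person i gets their own hat. For each i, P(Xᵢ=1) = 1/6.
By linearity of expectation, E[X₁+…+X_6] = 6·(1/6) = 1.

1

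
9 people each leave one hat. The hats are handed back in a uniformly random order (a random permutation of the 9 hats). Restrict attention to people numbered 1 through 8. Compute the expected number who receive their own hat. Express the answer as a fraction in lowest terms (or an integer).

Let Xᵢ = 1 if person i gets their own hat. For each i, P(Xᵢ=1) = 1/9.
By linearity of expectation, E[X₁+…+X_8] = 8·(1/9) = 8/9.

8/9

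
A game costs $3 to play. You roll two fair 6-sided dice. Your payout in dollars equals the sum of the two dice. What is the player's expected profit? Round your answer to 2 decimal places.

Distribution of the sum of the two dice: 2 w.p. 1/36, 3 w.p. 1/18, 4 w.p. 1/12, 5 w.p. 1/9, 6 w.p. 5/36, 7 w.p. 1/6, …
E[payout] = (1/36)·2 + (1/18)·3 + (1/12)·4 + (1/9)·5 + (5/36)·6 + (1/6)·7 + (5/36)·8 + (1/9)·9 + (1/12)·10 + (1/18)·11 + (1/36)·12 = 7
Expected profit = 7 − 3 = 4 ≈ $4.00

$4.00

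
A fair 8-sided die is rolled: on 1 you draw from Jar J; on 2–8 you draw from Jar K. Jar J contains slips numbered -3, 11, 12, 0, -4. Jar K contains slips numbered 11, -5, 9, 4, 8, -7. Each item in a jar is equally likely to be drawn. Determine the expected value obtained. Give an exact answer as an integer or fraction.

E[X | Jar J] = (-3 + 11 + 12 + 0 − 4)/5 = 16/5
E[X | Jar K] = (11 − 5 + 9 + 4 + 8 − 7)/6 = 10/3
E[X] = (1/8)·16/5 + (7/8)·10/3 = 199/60

199/60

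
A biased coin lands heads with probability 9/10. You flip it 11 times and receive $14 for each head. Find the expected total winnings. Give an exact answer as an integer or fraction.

693/5 dollars

E[#heads] = 11·9/10 = 99/10 (linearity over flips).
E[winnings] = 14·99/10 = 693/5.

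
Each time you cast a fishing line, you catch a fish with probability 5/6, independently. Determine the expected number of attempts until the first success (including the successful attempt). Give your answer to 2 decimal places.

1.20

For a geometric distribution, E[trials] = 1/p = 1/(5/6) = 6/5.
≈ 1.20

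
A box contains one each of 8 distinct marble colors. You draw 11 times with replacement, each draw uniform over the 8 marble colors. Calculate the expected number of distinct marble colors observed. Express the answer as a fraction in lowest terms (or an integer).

6612607849/1073741824

Let Xⱼ=1 if type j appears at least once. P(Xⱼ=1) = 1 − ((8−1)/8)^11 = 6612607849/8589934592.
E[#distinct] = 8·6612607849/8589934592 = 6612607849/1073741824.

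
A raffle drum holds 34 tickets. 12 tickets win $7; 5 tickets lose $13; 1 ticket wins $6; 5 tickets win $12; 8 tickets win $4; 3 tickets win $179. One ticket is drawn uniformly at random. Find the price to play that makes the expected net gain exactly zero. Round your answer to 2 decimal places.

E[payout] = (12/34)·7 + (5/34)·(-13) + (1/34)·6 + (5/34)·12 + (8/34)·4 + (3/34)·179 = 327/17
Fair fee = E[payout] = 327/17 ≈ $19.24

$19.24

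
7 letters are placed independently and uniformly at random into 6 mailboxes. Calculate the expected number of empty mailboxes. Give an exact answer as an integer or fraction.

78125/46656

Let Xⱼ=1 if mailbox j is empty. P(Xⱼ=1) = ((6-1)/6)^7 = 78125/279936.
By linearity, E[#empty] = 6·78125/279936 = 78125/46656.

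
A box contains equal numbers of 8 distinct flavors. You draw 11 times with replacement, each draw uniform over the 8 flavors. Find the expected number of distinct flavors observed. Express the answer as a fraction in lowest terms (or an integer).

Let Xⱼ=1 if type j appears at least once. P(Xⱼ=1) = 1 − ((8−1)/8)^11 = 6612607849/8589934592.
E[#distinct] = 8·6612607849/8589934592 = 6612607849/1073741824.

6612607849/1073741824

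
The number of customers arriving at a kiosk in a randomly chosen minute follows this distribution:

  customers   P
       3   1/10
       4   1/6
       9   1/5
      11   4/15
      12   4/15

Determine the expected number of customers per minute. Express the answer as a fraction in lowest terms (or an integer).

E[X] = (1/10)·3 + (1/6)·4 + (1/5)·9 + (4/15)·11 + (4/15)·12
     = 89/10

89/10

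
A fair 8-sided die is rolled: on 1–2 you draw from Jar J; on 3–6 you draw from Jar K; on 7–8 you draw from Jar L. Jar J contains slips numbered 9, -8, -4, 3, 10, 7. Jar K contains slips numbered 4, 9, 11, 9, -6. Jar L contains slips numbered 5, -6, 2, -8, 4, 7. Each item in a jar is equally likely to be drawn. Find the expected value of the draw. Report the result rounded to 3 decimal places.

E[X | Jar J] = (9 − 8 − 4 + 3 + 10 + 7)/6 = 17/6
E[X | Jar K] = (4 + 9 + 11 + 9 − 6)/5 = 27/5
E[X | Jar L] = (5 − 6 + 2 − 8 + 4 + 7)/6 = 2/3
E[X] = (1/4)·17/6 + (1/2)·27/5 + (1/4)·2/3 = 143/40 ≈ 3.575

3.575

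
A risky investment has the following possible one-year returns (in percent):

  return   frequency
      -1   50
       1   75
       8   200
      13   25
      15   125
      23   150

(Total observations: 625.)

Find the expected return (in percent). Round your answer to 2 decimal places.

11.64

Total = 625, so P(return=-1) = 50/625, etc.
E[X] = (2/25)·(-1) + (3/25)·1 + (8/25)·8 + (1/25)·13 + (1/5)·15 + (6/25)·23
     = 291/25 ≈ 11.64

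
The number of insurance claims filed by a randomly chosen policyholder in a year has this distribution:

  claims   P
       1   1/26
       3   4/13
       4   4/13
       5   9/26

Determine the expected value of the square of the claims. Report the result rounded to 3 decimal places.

16.385

E[X²] = (1/26)·1 + (4/13)·9 + (4/13)·16 + (9/26)·25
     = 213/13 ≈ 16.385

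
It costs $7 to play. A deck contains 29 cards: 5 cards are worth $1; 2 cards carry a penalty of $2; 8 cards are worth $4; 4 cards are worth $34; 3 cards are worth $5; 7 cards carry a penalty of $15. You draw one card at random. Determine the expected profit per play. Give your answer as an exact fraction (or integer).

-124/29 dollars

E[payout] = (5/29)·1 + (2/29)·(-2) + (8/29)·4 + (4/29)·34 + (3/29)·5 + (7/29)·(-15) = 79/29
Expected profit = 79/29 − 7 = -124/29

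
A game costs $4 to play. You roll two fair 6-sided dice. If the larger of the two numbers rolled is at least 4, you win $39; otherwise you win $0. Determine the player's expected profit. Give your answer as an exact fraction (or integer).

101/4 dollars

E[payout] = (1/4)·0 + (3/4)·39 = 117/4
Expected profit = 117/4 − 4 = 101/4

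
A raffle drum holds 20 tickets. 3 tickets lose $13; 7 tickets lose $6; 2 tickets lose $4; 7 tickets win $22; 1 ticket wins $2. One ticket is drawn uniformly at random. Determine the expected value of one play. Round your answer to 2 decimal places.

$3.35

E[payout] = (3/20)·(-13) + (7/20)·(-6) + (2/20)·(-4) + (7/20)·22 + (1/20)·2 = 67/20
≈ $3.35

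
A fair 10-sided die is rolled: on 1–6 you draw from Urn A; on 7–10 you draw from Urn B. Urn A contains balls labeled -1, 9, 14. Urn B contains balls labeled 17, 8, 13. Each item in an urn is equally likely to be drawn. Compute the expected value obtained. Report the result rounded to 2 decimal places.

9.47

E[X | Urn A] = (-1 + 9 + 14)/3 = 22/3
E[X | Urn B] = (17 + 8 + 13)/3 = 38/3
E[X] = (3/5)·22/3 + (2/5)·38/3 = 142/15 ≈ 9.47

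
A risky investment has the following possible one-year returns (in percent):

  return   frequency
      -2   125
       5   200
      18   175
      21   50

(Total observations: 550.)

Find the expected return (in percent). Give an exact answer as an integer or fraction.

9

Total = 550, so P(return=-2) = 125/550, etc.
E[X] = (5/22)·(-2) + (4/11)·5 + (7/22)·18 + (1/11)·21
     = 9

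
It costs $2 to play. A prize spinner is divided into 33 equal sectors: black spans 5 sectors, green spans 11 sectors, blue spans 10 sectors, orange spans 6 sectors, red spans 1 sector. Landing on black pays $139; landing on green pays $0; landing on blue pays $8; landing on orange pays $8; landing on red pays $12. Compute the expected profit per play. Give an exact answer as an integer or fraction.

769/33 dollars

E[payout] = (5/33)·139 + (11/33)·0 + (10/33)·8 + (6/33)·8 + (1/33)·12 = 835/33
Expected profit = 835/33 − 2 = 769/33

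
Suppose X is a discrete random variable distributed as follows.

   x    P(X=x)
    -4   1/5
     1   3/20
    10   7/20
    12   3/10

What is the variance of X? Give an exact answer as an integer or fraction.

15979/400

E[X] = (1/5)·(-4) + (3/20)·1 + (7/20)·10 + (3/10)·12 = 129/20
E[X²] = (1/5)·16 + (3/20)·1 + (7/20)·100 + (3/10)·144 = 1631/20
Var(X) = 1631/20 − (129/20)² = 15979/400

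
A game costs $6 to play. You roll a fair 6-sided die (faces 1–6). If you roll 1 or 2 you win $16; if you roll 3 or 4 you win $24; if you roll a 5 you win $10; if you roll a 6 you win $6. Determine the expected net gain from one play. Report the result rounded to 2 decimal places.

E[payout] = (1/6)·6 + (1/6)·10 + (1/3)·16 + (1/3)·24 = 16
Expected profit = 16 − 6 = 10 ≈ $10.00

$10.00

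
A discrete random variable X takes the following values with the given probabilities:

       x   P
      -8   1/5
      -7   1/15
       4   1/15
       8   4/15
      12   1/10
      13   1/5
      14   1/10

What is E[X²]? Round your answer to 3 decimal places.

E[X²] = (1/5)·64 + (1/15)·49 + (1/15)·16 + (4/15)·64 + (1/10)·144 + (1/5)·169 + (1/10)·196
     = 102 ≈ 102.000

102.000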